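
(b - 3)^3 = b^3 - 9*b^2 + 27*b - 27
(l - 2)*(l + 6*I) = l^2 - 2*l + 6*I*l - 12*I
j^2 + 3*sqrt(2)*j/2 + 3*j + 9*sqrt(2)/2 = (j + 3)*(j + 3*sqrt(2)/2)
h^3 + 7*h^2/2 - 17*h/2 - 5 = (h - 2)*(h + 1/2)*(h + 5)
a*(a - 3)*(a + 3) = a^3 - 9*a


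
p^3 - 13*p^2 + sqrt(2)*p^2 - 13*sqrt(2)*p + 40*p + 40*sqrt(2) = (p - 8)*(p - 5)*(p + sqrt(2))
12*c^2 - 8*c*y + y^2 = (-6*c + y)*(-2*c + y)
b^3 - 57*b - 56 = (b - 8)*(b + 1)*(b + 7)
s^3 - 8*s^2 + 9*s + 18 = (s - 6)*(s - 3)*(s + 1)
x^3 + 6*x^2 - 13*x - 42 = (x - 3)*(x + 2)*(x + 7)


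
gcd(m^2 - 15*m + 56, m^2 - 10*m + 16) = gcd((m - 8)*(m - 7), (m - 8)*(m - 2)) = m - 8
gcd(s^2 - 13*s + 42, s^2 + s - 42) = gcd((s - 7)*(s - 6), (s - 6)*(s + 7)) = s - 6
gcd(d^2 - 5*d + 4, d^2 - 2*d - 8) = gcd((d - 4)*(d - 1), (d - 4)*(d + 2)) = d - 4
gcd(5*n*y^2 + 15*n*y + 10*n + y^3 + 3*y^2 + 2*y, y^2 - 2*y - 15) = 1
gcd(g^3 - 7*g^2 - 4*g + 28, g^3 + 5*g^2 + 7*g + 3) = 1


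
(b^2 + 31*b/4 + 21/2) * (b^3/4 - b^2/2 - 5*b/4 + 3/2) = b^5/4 + 23*b^4/16 - 5*b^3/2 - 215*b^2/16 - 3*b/2 + 63/4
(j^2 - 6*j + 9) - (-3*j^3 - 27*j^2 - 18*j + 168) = 3*j^3 + 28*j^2 + 12*j - 159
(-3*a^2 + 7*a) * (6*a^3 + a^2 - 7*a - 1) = -18*a^5 + 39*a^4 + 28*a^3 - 46*a^2 - 7*a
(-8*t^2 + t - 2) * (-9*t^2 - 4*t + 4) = 72*t^4 + 23*t^3 - 18*t^2 + 12*t - 8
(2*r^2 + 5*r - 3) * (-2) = -4*r^2 - 10*r + 6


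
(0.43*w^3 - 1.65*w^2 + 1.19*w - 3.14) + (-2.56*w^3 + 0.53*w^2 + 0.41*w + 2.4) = -2.13*w^3 - 1.12*w^2 + 1.6*w - 0.74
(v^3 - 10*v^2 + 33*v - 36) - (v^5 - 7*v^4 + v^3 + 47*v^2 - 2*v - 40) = -v^5 + 7*v^4 - 57*v^2 + 35*v + 4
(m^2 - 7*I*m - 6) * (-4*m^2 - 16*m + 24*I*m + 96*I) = -4*m^4 - 16*m^3 + 52*I*m^3 + 192*m^2 + 208*I*m^2 + 768*m - 144*I*m - 576*I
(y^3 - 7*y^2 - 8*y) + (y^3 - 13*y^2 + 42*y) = 2*y^3 - 20*y^2 + 34*y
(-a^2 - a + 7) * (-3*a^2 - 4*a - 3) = 3*a^4 + 7*a^3 - 14*a^2 - 25*a - 21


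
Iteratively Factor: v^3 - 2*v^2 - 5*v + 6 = (v - 3)*(v^2 + v - 2) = (v - 3)*(v + 2)*(v - 1)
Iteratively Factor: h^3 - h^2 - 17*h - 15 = (h + 3)*(h^2 - 4*h - 5) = (h - 5)*(h + 3)*(h + 1)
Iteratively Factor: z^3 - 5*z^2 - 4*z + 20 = (z - 5)*(z^2 - 4) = (z - 5)*(z + 2)*(z - 2)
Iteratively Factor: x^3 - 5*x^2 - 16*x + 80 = (x + 4)*(x^2 - 9*x + 20) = (x - 5)*(x + 4)*(x - 4)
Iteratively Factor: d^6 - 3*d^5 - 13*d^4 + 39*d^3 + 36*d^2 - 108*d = (d + 3)*(d^5 - 6*d^4 + 5*d^3 + 24*d^2 - 36*d) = d*(d + 3)*(d^4 - 6*d^3 + 5*d^2 + 24*d - 36) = d*(d - 3)*(d + 3)*(d^3 - 3*d^2 - 4*d + 12) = d*(d - 3)*(d + 2)*(d + 3)*(d^2 - 5*d + 6) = d*(d - 3)^2*(d + 2)*(d + 3)*(d - 2)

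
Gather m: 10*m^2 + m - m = 10*m^2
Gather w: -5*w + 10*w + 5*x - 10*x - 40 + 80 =5*w - 5*x + 40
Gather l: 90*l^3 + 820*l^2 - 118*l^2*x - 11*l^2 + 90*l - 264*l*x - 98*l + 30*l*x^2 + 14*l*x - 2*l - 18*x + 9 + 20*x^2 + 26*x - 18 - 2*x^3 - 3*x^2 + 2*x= 90*l^3 + l^2*(809 - 118*x) + l*(30*x^2 - 250*x - 10) - 2*x^3 + 17*x^2 + 10*x - 9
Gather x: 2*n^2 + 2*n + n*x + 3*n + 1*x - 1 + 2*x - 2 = 2*n^2 + 5*n + x*(n + 3) - 3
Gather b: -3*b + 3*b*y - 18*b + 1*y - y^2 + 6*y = b*(3*y - 21) - y^2 + 7*y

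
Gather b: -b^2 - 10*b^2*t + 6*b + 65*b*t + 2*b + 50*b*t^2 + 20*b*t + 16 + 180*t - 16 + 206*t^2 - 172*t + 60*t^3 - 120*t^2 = b^2*(-10*t - 1) + b*(50*t^2 + 85*t + 8) + 60*t^3 + 86*t^2 + 8*t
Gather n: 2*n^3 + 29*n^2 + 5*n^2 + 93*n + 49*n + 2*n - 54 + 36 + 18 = 2*n^3 + 34*n^2 + 144*n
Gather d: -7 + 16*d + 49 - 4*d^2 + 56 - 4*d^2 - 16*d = 98 - 8*d^2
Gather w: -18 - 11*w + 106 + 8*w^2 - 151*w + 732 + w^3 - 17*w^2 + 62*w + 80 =w^3 - 9*w^2 - 100*w + 900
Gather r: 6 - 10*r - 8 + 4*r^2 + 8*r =4*r^2 - 2*r - 2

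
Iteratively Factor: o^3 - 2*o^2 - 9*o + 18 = (o - 3)*(o^2 + o - 6) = (o - 3)*(o - 2)*(o + 3)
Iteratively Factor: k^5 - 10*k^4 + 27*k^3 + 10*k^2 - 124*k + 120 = (k - 3)*(k^4 - 7*k^3 + 6*k^2 + 28*k - 40) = (k - 3)*(k + 2)*(k^3 - 9*k^2 + 24*k - 20) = (k - 3)*(k - 2)*(k + 2)*(k^2 - 7*k + 10) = (k - 3)*(k - 2)^2*(k + 2)*(k - 5)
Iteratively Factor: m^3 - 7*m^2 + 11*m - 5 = (m - 1)*(m^2 - 6*m + 5) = (m - 5)*(m - 1)*(m - 1)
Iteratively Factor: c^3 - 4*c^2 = (c)*(c^2 - 4*c) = c^2*(c - 4)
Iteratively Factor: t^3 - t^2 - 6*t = (t - 3)*(t^2 + 2*t) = (t - 3)*(t + 2)*(t)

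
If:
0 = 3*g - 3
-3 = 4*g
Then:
No Solution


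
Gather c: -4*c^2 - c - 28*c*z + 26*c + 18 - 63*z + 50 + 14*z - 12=-4*c^2 + c*(25 - 28*z) - 49*z + 56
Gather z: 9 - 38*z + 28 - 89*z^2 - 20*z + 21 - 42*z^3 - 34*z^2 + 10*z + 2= -42*z^3 - 123*z^2 - 48*z + 60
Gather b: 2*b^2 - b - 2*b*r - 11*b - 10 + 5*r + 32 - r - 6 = 2*b^2 + b*(-2*r - 12) + 4*r + 16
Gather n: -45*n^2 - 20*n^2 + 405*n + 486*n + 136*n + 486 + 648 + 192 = -65*n^2 + 1027*n + 1326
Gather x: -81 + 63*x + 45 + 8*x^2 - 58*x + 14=8*x^2 + 5*x - 22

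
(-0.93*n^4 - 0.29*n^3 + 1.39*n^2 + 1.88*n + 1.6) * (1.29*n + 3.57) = -1.1997*n^5 - 3.6942*n^4 + 0.7578*n^3 + 7.3875*n^2 + 8.7756*n + 5.712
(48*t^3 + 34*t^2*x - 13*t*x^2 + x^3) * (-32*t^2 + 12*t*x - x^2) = -1536*t^5 - 512*t^4*x + 776*t^3*x^2 - 222*t^2*x^3 + 25*t*x^4 - x^5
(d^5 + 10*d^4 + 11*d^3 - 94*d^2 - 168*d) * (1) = d^5 + 10*d^4 + 11*d^3 - 94*d^2 - 168*d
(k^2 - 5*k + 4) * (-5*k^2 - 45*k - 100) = -5*k^4 - 20*k^3 + 105*k^2 + 320*k - 400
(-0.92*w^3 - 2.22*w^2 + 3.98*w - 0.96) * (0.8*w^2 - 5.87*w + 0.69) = -0.736*w^5 + 3.6244*w^4 + 15.5806*w^3 - 25.6624*w^2 + 8.3814*w - 0.6624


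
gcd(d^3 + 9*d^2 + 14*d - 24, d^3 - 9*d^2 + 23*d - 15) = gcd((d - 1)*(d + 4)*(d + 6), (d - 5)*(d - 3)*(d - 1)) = d - 1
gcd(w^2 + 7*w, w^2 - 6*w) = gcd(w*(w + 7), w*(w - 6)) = w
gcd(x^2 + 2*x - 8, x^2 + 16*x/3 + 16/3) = x + 4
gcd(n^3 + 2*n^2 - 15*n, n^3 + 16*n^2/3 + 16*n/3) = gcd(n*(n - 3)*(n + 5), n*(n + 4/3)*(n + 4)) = n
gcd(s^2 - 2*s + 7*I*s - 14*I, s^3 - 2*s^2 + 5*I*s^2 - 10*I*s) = s - 2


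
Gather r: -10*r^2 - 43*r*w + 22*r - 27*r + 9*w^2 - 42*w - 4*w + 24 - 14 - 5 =-10*r^2 + r*(-43*w - 5) + 9*w^2 - 46*w + 5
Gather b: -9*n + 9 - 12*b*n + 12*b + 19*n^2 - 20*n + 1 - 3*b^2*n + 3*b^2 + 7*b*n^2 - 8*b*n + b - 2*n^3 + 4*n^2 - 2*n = b^2*(3 - 3*n) + b*(7*n^2 - 20*n + 13) - 2*n^3 + 23*n^2 - 31*n + 10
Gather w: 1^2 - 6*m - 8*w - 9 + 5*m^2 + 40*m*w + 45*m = 5*m^2 + 39*m + w*(40*m - 8) - 8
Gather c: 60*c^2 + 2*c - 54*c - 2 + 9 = 60*c^2 - 52*c + 7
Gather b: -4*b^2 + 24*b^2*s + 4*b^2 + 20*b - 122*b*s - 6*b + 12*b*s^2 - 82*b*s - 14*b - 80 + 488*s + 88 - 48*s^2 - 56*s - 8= 24*b^2*s + b*(12*s^2 - 204*s) - 48*s^2 + 432*s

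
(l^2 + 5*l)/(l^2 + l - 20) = l/(l - 4)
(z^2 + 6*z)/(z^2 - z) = (z + 6)/(z - 1)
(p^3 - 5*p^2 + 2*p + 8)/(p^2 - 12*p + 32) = (p^2 - p - 2)/(p - 8)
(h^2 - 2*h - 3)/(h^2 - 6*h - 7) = (h - 3)/(h - 7)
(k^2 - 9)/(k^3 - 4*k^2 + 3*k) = (k + 3)/(k*(k - 1))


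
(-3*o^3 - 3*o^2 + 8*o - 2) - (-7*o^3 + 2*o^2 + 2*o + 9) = 4*o^3 - 5*o^2 + 6*o - 11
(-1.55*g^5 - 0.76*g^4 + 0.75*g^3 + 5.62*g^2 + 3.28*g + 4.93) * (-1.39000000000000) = 2.1545*g^5 + 1.0564*g^4 - 1.0425*g^3 - 7.8118*g^2 - 4.5592*g - 6.8527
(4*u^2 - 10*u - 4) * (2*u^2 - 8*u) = 8*u^4 - 52*u^3 + 72*u^2 + 32*u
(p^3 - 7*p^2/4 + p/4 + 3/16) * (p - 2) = p^4 - 15*p^3/4 + 15*p^2/4 - 5*p/16 - 3/8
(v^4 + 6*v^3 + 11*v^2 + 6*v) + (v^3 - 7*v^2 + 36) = v^4 + 7*v^3 + 4*v^2 + 6*v + 36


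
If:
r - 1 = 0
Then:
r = 1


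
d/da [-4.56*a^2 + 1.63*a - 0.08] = 1.63 - 9.12*a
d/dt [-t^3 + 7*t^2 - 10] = t*(14 - 3*t)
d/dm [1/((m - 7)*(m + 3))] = 2*(2 - m)/(m^4 - 8*m^3 - 26*m^2 + 168*m + 441)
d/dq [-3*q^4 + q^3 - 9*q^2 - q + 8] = -12*q^3 + 3*q^2 - 18*q - 1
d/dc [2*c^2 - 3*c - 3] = 4*c - 3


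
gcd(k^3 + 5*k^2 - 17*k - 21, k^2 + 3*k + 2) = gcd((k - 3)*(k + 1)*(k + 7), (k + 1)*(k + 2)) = k + 1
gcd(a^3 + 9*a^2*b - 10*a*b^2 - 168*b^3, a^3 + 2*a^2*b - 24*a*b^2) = a^2 + 2*a*b - 24*b^2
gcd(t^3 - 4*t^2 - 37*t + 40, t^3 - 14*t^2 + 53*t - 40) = t^2 - 9*t + 8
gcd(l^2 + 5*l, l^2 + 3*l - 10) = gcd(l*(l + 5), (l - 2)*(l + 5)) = l + 5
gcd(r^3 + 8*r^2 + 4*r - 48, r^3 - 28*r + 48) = r^2 + 4*r - 12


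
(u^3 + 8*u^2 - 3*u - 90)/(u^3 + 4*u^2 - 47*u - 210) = (u - 3)/(u - 7)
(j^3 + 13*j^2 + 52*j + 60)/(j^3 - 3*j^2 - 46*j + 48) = (j^2 + 7*j + 10)/(j^2 - 9*j + 8)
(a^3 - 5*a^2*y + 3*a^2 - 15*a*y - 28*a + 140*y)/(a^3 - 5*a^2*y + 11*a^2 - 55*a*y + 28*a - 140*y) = (a - 4)/(a + 4)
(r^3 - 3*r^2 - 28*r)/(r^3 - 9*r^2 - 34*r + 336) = r*(r + 4)/(r^2 - 2*r - 48)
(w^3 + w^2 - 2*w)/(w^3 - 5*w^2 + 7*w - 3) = w*(w + 2)/(w^2 - 4*w + 3)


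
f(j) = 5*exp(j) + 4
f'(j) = 5*exp(j)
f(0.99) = 17.46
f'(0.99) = 13.46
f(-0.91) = 6.01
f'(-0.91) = 2.01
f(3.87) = 243.71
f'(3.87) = 239.71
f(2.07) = 43.62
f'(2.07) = 39.62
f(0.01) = 9.05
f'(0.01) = 5.05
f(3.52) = 172.92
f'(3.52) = 168.92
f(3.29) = 138.21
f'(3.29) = 134.21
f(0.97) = 17.19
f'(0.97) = 13.19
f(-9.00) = 4.00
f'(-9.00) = 0.00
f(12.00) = 813777.96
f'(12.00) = 813773.96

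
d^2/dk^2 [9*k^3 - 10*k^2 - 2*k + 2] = 54*k - 20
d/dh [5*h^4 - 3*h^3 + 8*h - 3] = 20*h^3 - 9*h^2 + 8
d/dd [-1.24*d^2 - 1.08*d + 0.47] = -2.48*d - 1.08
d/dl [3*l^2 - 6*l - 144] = 6*l - 6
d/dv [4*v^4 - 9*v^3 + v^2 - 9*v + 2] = 16*v^3 - 27*v^2 + 2*v - 9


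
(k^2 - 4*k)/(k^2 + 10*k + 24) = k*(k - 4)/(k^2 + 10*k + 24)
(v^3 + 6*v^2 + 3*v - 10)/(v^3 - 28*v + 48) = (v^3 + 6*v^2 + 3*v - 10)/(v^3 - 28*v + 48)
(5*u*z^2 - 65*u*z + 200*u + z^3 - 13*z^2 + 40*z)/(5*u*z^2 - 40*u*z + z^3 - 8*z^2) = (z - 5)/z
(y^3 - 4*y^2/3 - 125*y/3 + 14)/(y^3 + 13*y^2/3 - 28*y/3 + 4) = (3*y^2 - 22*y + 7)/(3*y^2 - 5*y + 2)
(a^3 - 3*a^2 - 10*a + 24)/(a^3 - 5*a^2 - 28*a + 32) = (a^3 - 3*a^2 - 10*a + 24)/(a^3 - 5*a^2 - 28*a + 32)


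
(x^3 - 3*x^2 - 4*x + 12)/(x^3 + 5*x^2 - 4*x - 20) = (x - 3)/(x + 5)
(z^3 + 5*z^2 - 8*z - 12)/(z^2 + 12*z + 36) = (z^2 - z - 2)/(z + 6)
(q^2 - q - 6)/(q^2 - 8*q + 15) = (q + 2)/(q - 5)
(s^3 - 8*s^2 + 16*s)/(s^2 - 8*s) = (s^2 - 8*s + 16)/(s - 8)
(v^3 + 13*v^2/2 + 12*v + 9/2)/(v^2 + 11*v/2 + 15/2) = (2*v^2 + 7*v + 3)/(2*v + 5)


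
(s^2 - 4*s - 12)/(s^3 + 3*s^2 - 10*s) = (s^2 - 4*s - 12)/(s*(s^2 + 3*s - 10))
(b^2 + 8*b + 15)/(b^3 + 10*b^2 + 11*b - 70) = (b + 3)/(b^2 + 5*b - 14)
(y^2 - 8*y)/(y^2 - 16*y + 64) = y/(y - 8)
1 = 1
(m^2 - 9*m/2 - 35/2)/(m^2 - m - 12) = (-m^2 + 9*m/2 + 35/2)/(-m^2 + m + 12)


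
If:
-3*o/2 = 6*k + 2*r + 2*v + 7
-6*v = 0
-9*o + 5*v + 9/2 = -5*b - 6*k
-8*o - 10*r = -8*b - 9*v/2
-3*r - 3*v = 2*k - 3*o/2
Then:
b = 333/104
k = -417/208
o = 49/52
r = 47/26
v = 0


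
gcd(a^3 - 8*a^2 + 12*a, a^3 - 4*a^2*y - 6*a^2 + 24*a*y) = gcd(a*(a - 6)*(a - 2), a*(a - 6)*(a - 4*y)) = a^2 - 6*a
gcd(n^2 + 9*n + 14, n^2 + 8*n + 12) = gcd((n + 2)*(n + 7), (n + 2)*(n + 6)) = n + 2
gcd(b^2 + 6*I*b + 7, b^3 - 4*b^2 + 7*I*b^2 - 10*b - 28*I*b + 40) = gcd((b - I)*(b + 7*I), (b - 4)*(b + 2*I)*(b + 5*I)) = 1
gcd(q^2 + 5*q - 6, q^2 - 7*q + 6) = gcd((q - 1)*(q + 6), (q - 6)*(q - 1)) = q - 1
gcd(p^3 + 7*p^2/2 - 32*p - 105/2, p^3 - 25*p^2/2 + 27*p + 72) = p + 3/2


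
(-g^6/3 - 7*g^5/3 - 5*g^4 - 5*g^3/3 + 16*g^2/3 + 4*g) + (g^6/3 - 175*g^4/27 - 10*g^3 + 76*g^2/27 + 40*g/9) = -7*g^5/3 - 310*g^4/27 - 35*g^3/3 + 220*g^2/27 + 76*g/9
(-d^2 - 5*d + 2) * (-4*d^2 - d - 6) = 4*d^4 + 21*d^3 + 3*d^2 + 28*d - 12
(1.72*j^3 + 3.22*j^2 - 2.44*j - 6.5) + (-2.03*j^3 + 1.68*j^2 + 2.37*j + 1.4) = -0.31*j^3 + 4.9*j^2 - 0.0699999999999998*j - 5.1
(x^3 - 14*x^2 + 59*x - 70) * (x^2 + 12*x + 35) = x^5 - 2*x^4 - 74*x^3 + 148*x^2 + 1225*x - 2450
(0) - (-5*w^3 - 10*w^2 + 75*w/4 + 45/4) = 5*w^3 + 10*w^2 - 75*w/4 - 45/4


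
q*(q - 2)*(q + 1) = q^3 - q^2 - 2*q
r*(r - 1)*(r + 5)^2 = r^4 + 9*r^3 + 15*r^2 - 25*r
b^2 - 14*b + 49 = (b - 7)^2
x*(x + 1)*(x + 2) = x^3 + 3*x^2 + 2*x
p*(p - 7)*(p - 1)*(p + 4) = p^4 - 4*p^3 - 25*p^2 + 28*p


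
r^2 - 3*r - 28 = (r - 7)*(r + 4)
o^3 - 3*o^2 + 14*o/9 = o*(o - 7/3)*(o - 2/3)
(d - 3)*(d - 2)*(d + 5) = d^3 - 19*d + 30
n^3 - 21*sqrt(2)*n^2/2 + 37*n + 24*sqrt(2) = (n - 8*sqrt(2))*(n - 3*sqrt(2))*(n + sqrt(2)/2)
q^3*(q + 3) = q^4 + 3*q^3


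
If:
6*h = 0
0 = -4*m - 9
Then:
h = 0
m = -9/4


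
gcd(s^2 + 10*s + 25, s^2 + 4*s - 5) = s + 5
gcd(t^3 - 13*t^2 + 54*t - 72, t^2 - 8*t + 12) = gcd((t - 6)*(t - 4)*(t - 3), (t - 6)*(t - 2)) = t - 6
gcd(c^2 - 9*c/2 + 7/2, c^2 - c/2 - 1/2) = c - 1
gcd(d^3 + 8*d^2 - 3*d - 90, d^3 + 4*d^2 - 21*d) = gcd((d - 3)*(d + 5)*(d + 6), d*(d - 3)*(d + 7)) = d - 3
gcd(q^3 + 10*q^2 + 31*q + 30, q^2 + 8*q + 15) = q^2 + 8*q + 15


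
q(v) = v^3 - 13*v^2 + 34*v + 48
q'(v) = 3*v^2 - 26*v + 34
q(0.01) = 48.34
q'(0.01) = 33.74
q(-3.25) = -234.14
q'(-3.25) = 150.19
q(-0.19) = 41.06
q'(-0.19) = 39.05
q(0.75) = 66.61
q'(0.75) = 16.19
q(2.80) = 63.23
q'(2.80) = -15.28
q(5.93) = 1.00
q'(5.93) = -14.69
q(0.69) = 65.60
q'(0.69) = 17.49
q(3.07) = 58.79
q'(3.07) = -17.55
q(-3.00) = -198.00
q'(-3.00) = 139.00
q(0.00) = 48.00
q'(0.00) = 34.00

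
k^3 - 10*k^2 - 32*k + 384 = (k - 8)^2*(k + 6)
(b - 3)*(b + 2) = b^2 - b - 6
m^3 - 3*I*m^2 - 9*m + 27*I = (m - 3)*(m + 3)*(m - 3*I)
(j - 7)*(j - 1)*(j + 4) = j^3 - 4*j^2 - 25*j + 28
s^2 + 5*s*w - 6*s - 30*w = (s - 6)*(s + 5*w)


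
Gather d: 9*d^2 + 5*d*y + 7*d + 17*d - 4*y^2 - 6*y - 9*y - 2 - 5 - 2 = 9*d^2 + d*(5*y + 24) - 4*y^2 - 15*y - 9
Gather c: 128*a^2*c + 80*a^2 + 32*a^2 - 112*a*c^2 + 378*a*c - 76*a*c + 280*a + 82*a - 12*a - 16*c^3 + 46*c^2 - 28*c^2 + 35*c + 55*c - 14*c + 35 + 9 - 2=112*a^2 + 350*a - 16*c^3 + c^2*(18 - 112*a) + c*(128*a^2 + 302*a + 76) + 42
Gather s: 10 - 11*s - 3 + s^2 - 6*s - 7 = s^2 - 17*s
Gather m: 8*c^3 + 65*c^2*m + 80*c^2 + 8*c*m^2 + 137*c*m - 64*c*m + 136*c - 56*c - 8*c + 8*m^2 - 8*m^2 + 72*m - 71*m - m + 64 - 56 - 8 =8*c^3 + 80*c^2 + 8*c*m^2 + 72*c + m*(65*c^2 + 73*c)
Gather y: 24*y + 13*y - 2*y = 35*y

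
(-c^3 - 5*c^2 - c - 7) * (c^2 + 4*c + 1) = -c^5 - 9*c^4 - 22*c^3 - 16*c^2 - 29*c - 7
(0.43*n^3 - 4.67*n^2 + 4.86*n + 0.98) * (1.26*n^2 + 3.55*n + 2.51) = 0.5418*n^5 - 4.3577*n^4 - 9.3756*n^3 + 6.7661*n^2 + 15.6776*n + 2.4598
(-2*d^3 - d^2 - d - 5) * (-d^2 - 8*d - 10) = 2*d^5 + 17*d^4 + 29*d^3 + 23*d^2 + 50*d + 50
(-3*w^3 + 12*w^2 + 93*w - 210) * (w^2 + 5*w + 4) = -3*w^5 - 3*w^4 + 141*w^3 + 303*w^2 - 678*w - 840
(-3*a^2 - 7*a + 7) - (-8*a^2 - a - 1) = 5*a^2 - 6*a + 8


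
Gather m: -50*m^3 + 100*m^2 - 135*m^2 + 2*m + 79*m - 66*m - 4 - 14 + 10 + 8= -50*m^3 - 35*m^2 + 15*m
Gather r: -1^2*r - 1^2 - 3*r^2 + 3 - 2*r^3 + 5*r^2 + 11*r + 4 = -2*r^3 + 2*r^2 + 10*r + 6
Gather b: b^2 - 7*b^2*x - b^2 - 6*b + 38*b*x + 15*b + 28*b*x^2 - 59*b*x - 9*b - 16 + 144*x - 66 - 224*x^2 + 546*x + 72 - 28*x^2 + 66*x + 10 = -7*b^2*x + b*(28*x^2 - 21*x) - 252*x^2 + 756*x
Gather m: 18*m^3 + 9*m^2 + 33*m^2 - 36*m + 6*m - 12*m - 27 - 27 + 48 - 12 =18*m^3 + 42*m^2 - 42*m - 18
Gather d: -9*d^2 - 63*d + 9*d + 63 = -9*d^2 - 54*d + 63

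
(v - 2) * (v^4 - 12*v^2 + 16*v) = v^5 - 2*v^4 - 12*v^3 + 40*v^2 - 32*v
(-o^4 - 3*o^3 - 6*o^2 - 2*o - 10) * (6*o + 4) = -6*o^5 - 22*o^4 - 48*o^3 - 36*o^2 - 68*o - 40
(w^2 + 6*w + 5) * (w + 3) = w^3 + 9*w^2 + 23*w + 15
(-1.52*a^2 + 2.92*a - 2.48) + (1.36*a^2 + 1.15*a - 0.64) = -0.16*a^2 + 4.07*a - 3.12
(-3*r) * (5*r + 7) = -15*r^2 - 21*r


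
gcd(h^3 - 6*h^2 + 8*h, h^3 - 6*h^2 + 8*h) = h^3 - 6*h^2 + 8*h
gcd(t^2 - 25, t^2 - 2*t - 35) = t + 5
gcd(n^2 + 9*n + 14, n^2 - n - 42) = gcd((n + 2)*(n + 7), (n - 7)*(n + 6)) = 1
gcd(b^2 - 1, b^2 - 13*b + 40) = 1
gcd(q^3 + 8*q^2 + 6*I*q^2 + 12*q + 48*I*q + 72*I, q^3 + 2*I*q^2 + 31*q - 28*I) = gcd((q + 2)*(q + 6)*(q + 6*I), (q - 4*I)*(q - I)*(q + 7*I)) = 1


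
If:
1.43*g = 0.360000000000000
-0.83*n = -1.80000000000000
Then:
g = 0.25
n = 2.17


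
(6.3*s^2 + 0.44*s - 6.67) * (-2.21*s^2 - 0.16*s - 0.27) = -13.923*s^4 - 1.9804*s^3 + 12.9693*s^2 + 0.9484*s + 1.8009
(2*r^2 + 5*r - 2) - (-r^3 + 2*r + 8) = r^3 + 2*r^2 + 3*r - 10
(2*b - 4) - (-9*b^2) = 9*b^2 + 2*b - 4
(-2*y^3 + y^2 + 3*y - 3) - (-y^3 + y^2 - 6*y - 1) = -y^3 + 9*y - 2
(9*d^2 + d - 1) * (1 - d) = -9*d^3 + 8*d^2 + 2*d - 1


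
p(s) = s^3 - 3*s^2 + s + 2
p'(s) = 3*s^2 - 6*s + 1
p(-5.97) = -323.67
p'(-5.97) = 143.74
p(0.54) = 1.82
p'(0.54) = -1.37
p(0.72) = 1.54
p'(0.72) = -1.76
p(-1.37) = -7.57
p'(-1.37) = 14.85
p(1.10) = 0.80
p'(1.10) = -1.97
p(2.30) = 0.60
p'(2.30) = 3.07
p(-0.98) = -2.80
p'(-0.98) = 9.76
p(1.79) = -0.09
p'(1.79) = -0.13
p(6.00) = 116.00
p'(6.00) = 73.00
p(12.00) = 1310.00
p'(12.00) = 361.00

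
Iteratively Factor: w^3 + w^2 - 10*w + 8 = (w + 4)*(w^2 - 3*w + 2) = (w - 2)*(w + 4)*(w - 1)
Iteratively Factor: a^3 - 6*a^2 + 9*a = (a)*(a^2 - 6*a + 9) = a*(a - 3)*(a - 3)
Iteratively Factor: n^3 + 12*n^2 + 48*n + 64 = (n + 4)*(n^2 + 8*n + 16) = (n + 4)^2*(n + 4)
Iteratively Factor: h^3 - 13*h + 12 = (h - 3)*(h^2 + 3*h - 4) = (h - 3)*(h - 1)*(h + 4)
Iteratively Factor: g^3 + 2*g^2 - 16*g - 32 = (g + 4)*(g^2 - 2*g - 8) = (g + 2)*(g + 4)*(g - 4)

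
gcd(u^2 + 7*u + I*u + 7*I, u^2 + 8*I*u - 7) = u + I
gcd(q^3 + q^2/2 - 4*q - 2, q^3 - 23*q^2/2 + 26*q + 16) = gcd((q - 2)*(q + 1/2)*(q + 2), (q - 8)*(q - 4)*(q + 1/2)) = q + 1/2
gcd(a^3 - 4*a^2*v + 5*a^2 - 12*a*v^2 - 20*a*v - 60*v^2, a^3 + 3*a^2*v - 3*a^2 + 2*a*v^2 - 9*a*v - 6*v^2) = a + 2*v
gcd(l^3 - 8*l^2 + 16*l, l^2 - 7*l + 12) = l - 4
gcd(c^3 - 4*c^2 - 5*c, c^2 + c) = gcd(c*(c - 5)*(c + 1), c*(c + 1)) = c^2 + c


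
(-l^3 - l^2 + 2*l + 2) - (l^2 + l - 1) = -l^3 - 2*l^2 + l + 3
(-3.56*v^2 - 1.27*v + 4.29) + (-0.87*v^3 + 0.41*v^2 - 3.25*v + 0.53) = -0.87*v^3 - 3.15*v^2 - 4.52*v + 4.82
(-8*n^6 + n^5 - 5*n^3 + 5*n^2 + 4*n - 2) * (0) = 0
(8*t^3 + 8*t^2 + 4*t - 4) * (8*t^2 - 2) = 64*t^5 + 64*t^4 + 16*t^3 - 48*t^2 - 8*t + 8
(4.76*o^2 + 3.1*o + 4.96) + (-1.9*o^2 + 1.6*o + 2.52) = 2.86*o^2 + 4.7*o + 7.48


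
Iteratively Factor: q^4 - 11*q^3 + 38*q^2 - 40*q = (q)*(q^3 - 11*q^2 + 38*q - 40) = q*(q - 2)*(q^2 - 9*q + 20) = q*(q - 4)*(q - 2)*(q - 5)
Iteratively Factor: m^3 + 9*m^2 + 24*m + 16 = (m + 4)*(m^2 + 5*m + 4) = (m + 1)*(m + 4)*(m + 4)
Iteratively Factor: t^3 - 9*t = (t - 3)*(t^2 + 3*t) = (t - 3)*(t + 3)*(t)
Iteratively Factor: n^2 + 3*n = (n)*(n + 3)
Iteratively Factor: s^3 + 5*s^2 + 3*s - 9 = (s - 1)*(s^2 + 6*s + 9) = (s - 1)*(s + 3)*(s + 3)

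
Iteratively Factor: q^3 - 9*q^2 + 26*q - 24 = (q - 4)*(q^2 - 5*q + 6) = (q - 4)*(q - 2)*(q - 3)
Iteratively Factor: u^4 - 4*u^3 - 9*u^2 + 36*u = (u + 3)*(u^3 - 7*u^2 + 12*u) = (u - 4)*(u + 3)*(u^2 - 3*u) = u*(u - 4)*(u + 3)*(u - 3)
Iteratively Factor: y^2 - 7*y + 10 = (y - 2)*(y - 5)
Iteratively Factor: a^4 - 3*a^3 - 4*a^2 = (a)*(a^3 - 3*a^2 - 4*a) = a*(a + 1)*(a^2 - 4*a) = a^2*(a + 1)*(a - 4)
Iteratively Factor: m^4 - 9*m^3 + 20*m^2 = (m)*(m^3 - 9*m^2 + 20*m) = m*(m - 4)*(m^2 - 5*m) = m*(m - 5)*(m - 4)*(m)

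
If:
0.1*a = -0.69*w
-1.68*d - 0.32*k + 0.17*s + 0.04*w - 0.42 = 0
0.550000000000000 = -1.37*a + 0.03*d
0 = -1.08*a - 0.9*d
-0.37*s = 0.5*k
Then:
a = -0.39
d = 0.47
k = -2.19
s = 2.97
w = 0.06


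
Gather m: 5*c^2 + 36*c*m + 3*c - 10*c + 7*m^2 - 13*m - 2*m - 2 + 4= 5*c^2 - 7*c + 7*m^2 + m*(36*c - 15) + 2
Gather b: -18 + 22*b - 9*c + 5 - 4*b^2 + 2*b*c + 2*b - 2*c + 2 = -4*b^2 + b*(2*c + 24) - 11*c - 11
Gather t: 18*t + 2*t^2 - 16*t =2*t^2 + 2*t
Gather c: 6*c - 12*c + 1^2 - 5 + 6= 2 - 6*c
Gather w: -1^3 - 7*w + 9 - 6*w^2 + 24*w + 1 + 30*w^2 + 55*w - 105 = 24*w^2 + 72*w - 96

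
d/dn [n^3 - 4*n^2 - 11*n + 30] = 3*n^2 - 8*n - 11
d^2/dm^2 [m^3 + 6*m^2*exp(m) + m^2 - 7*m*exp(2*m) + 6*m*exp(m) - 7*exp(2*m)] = 6*m^2*exp(m) - 28*m*exp(2*m) + 30*m*exp(m) + 6*m - 56*exp(2*m) + 24*exp(m) + 2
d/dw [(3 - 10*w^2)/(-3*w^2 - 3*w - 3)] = (10*w^2 + 26*w + 3)/(3*(w^4 + 2*w^3 + 3*w^2 + 2*w + 1))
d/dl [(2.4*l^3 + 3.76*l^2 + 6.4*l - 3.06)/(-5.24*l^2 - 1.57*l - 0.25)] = (-12.576*l^4 - 7.53599999999999*l^3 + 25.8328*l^2 - 33.9488*l - 6.4042)/(27.4576*l^4 + 16.4536*l^3 + 5.0849*l^2 + 0.785*l + 0.0625)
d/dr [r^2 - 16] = 2*r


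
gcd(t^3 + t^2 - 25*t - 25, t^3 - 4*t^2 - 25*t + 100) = t^2 - 25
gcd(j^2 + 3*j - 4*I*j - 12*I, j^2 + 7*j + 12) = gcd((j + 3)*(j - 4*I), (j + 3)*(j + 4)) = j + 3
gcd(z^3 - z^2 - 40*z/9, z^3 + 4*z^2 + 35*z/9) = z^2 + 5*z/3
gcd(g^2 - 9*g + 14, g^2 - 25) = 1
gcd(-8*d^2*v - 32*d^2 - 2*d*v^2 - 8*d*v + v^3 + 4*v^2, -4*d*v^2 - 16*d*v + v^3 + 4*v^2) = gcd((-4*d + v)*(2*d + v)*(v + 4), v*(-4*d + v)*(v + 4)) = -4*d*v - 16*d + v^2 + 4*v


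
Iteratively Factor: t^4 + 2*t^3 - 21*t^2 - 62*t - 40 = (t - 5)*(t^3 + 7*t^2 + 14*t + 8) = (t - 5)*(t + 4)*(t^2 + 3*t + 2) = (t - 5)*(t + 2)*(t + 4)*(t + 1)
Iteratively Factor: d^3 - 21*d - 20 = (d + 1)*(d^2 - d - 20) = (d + 1)*(d + 4)*(d - 5)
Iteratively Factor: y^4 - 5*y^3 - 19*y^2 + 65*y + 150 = (y + 3)*(y^3 - 8*y^2 + 5*y + 50) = (y + 2)*(y + 3)*(y^2 - 10*y + 25) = (y - 5)*(y + 2)*(y + 3)*(y - 5)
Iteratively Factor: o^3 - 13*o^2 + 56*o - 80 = (o - 4)*(o^2 - 9*o + 20) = (o - 4)^2*(o - 5)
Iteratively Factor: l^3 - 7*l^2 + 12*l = (l - 3)*(l^2 - 4*l) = l*(l - 3)*(l - 4)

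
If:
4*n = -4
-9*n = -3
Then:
No Solution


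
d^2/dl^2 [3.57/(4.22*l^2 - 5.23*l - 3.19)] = (127.151976*l^2 - 157.584084*l - 3.57*(8.44*l - 5.23)*(16.88*l - 10.46) - 96.117252)/(-4.22*l^2 + 5.23*l + 3.19)^3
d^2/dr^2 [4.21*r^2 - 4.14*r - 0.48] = 8.42000000000000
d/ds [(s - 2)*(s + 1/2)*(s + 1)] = 3*s^2 - s - 5/2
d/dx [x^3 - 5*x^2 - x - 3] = 3*x^2 - 10*x - 1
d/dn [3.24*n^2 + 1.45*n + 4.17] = 6.48*n + 1.45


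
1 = 1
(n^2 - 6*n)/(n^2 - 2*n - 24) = n/(n + 4)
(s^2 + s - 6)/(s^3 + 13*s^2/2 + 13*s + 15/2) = 2*(s - 2)/(2*s^2 + 7*s + 5)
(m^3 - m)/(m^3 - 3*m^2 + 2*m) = (m + 1)/(m - 2)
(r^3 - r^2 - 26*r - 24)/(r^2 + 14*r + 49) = (r^3 - r^2 - 26*r - 24)/(r^2 + 14*r + 49)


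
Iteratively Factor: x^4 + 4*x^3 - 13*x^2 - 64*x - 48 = (x - 4)*(x^3 + 8*x^2 + 19*x + 12) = (x - 4)*(x + 4)*(x^2 + 4*x + 3) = (x - 4)*(x + 3)*(x + 4)*(x + 1)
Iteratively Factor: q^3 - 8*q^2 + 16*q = (q - 4)*(q^2 - 4*q) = (q - 4)^2*(q)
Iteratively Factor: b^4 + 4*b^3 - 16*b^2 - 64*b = (b + 4)*(b^3 - 16*b) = b*(b + 4)*(b^2 - 16) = b*(b + 4)^2*(b - 4)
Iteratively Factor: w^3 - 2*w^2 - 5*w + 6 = (w + 2)*(w^2 - 4*w + 3) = (w - 1)*(w + 2)*(w - 3)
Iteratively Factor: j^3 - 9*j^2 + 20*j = (j - 4)*(j^2 - 5*j) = (j - 5)*(j - 4)*(j)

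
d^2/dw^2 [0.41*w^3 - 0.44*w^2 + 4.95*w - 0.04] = 2.46*w - 0.88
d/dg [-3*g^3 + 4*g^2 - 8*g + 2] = -9*g^2 + 8*g - 8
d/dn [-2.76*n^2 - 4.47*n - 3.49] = -5.52*n - 4.47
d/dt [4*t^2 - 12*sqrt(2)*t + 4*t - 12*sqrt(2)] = 8*t - 12*sqrt(2) + 4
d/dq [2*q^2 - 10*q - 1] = 4*q - 10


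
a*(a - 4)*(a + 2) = a^3 - 2*a^2 - 8*a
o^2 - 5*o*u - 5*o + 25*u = (o - 5)*(o - 5*u)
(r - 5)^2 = r^2 - 10*r + 25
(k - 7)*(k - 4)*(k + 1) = k^3 - 10*k^2 + 17*k + 28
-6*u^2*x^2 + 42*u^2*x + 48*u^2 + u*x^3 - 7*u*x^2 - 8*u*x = (-6*u + x)*(x - 8)*(u*x + u)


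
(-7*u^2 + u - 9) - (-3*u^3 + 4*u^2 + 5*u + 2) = 3*u^3 - 11*u^2 - 4*u - 11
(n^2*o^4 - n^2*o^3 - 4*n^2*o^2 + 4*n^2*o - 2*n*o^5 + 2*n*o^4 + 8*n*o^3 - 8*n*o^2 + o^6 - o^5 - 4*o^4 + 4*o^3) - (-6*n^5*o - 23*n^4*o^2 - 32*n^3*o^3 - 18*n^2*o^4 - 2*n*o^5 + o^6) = 6*n^5*o + 23*n^4*o^2 + 32*n^3*o^3 + 19*n^2*o^4 - n^2*o^3 - 4*n^2*o^2 + 4*n^2*o + 2*n*o^4 + 8*n*o^3 - 8*n*o^2 - o^5 - 4*o^4 + 4*o^3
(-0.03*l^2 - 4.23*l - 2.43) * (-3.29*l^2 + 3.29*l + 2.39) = 0.0987*l^4 + 13.818*l^3 - 5.9937*l^2 - 18.1044*l - 5.8077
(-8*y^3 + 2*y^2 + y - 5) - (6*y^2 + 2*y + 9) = -8*y^3 - 4*y^2 - y - 14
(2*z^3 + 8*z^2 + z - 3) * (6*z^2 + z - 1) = 12*z^5 + 50*z^4 + 12*z^3 - 25*z^2 - 4*z + 3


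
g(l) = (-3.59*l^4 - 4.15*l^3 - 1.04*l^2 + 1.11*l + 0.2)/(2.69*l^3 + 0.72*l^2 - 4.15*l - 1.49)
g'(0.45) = 1.22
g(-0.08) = -0.09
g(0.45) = 0.01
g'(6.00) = -1.25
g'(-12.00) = -1.32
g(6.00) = -9.61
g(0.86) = 1.50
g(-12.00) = 15.00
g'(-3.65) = -1.19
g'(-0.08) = -0.71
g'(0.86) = 8.38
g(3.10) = -6.35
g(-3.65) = 4.21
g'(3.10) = -0.80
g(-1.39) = 3.61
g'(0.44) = 1.17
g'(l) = (-8.07*l^2 - 1.44*l + 4.15)*(-3.59*l^4 - 4.15*l^3 - 1.04*l^2 + 1.11*l + 0.2)/(2.69*l^3 + 0.72*l^2 - 4.15*l - 1.49)^2 + (-14.36*l^3 - 12.45*l^2 - 2.08*l + 1.11)/(2.69*l^3 + 0.72*l^2 - 4.15*l - 1.49)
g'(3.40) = -0.94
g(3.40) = -6.61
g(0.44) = 0.00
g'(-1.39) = 10.00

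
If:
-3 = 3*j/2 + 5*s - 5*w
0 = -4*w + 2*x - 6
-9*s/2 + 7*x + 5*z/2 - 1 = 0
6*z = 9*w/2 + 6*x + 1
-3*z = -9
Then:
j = -19552/891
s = 1759/297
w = -2/33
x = 95/33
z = 3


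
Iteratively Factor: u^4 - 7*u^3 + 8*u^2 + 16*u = (u)*(u^3 - 7*u^2 + 8*u + 16) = u*(u + 1)*(u^2 - 8*u + 16) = u*(u - 4)*(u + 1)*(u - 4)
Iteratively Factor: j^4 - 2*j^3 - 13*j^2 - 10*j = (j - 5)*(j^3 + 3*j^2 + 2*j) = (j - 5)*(j + 1)*(j^2 + 2*j) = (j - 5)*(j + 1)*(j + 2)*(j)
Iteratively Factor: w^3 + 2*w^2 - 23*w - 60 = (w + 4)*(w^2 - 2*w - 15) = (w + 3)*(w + 4)*(w - 5)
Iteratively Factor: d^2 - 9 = (d + 3)*(d - 3)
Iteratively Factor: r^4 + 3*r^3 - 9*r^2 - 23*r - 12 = (r + 4)*(r^3 - r^2 - 5*r - 3) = (r + 1)*(r + 4)*(r^2 - 2*r - 3) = (r + 1)^2*(r + 4)*(r - 3)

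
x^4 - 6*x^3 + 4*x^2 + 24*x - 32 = (x - 4)*(x - 2)^2*(x + 2)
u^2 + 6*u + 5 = (u + 1)*(u + 5)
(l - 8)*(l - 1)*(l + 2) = l^3 - 7*l^2 - 10*l + 16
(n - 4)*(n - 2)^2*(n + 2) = n^4 - 6*n^3 + 4*n^2 + 24*n - 32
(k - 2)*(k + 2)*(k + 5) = k^3 + 5*k^2 - 4*k - 20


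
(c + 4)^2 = c^2 + 8*c + 16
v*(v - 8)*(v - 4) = v^3 - 12*v^2 + 32*v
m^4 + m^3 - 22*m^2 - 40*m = m*(m - 5)*(m + 2)*(m + 4)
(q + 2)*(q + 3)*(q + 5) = q^3 + 10*q^2 + 31*q + 30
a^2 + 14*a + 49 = (a + 7)^2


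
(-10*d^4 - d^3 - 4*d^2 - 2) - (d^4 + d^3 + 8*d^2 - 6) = -11*d^4 - 2*d^3 - 12*d^2 + 4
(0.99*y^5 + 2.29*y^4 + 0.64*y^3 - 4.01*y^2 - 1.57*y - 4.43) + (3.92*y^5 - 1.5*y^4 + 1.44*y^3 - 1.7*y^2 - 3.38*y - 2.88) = 4.91*y^5 + 0.79*y^4 + 2.08*y^3 - 5.71*y^2 - 4.95*y - 7.31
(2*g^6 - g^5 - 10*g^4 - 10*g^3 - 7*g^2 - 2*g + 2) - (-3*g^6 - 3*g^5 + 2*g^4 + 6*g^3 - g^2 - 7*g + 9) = 5*g^6 + 2*g^5 - 12*g^4 - 16*g^3 - 6*g^2 + 5*g - 7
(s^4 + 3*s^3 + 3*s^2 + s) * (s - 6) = s^5 - 3*s^4 - 15*s^3 - 17*s^2 - 6*s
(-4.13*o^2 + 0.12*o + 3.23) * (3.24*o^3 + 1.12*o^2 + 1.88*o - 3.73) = -13.3812*o^5 - 4.2368*o^4 + 2.8352*o^3 + 19.2481*o^2 + 5.6248*o - 12.0479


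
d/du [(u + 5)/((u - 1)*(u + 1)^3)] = ((u - 1)*(u + 1) - 3*(u - 1)*(u + 5) - (u + 1)*(u + 5))/((u - 1)^2*(u + 1)^4)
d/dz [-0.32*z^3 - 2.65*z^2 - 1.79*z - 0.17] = -0.96*z^2 - 5.3*z - 1.79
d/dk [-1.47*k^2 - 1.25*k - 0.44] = -2.94*k - 1.25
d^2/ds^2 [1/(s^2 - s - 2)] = 2*(s^2 - s - (2*s - 1)^2 - 2)/(-s^2 + s + 2)^3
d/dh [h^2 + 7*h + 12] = 2*h + 7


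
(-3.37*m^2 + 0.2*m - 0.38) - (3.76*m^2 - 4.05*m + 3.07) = -7.13*m^2 + 4.25*m - 3.45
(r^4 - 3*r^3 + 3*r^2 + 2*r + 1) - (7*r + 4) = r^4 - 3*r^3 + 3*r^2 - 5*r - 3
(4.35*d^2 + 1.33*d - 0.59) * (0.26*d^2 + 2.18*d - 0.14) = 1.131*d^4 + 9.8288*d^3 + 2.137*d^2 - 1.4724*d + 0.0826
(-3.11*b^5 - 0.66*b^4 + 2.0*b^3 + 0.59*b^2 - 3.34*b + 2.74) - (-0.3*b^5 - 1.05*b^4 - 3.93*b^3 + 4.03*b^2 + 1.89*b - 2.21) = -2.81*b^5 + 0.39*b^4 + 5.93*b^3 - 3.44*b^2 - 5.23*b + 4.95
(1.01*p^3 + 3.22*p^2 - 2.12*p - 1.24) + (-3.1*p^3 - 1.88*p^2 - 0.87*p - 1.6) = -2.09*p^3 + 1.34*p^2 - 2.99*p - 2.84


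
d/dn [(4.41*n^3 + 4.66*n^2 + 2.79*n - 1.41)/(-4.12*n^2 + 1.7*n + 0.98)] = (-18.1692*n^4 + 14.994*n^3 + 32.3822*n^2 - 2.4848*n + 5.1312)/(16.9744*n^4 - 14.008*n^3 - 5.1852*n^2 + 3.332*n + 0.9604)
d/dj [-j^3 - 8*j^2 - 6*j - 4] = -3*j^2 - 16*j - 6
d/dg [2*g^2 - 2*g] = 4*g - 2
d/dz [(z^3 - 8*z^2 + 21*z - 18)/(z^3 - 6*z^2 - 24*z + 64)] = 2*(z^2 - 41*z + 114)/(z^4 - 8*z^3 - 48*z^2 + 256*z + 1024)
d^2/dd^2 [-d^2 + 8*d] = -2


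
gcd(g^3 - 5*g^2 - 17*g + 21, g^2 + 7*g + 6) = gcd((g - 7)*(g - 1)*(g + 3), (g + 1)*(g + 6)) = 1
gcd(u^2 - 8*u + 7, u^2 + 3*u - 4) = u - 1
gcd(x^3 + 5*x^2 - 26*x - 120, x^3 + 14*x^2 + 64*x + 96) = x^2 + 10*x + 24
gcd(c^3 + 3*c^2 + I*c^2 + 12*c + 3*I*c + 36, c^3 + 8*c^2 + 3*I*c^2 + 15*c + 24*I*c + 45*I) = c + 3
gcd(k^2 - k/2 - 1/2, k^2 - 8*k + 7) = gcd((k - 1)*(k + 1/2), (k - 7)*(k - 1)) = k - 1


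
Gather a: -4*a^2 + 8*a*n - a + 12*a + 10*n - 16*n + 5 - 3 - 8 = -4*a^2 + a*(8*n + 11) - 6*n - 6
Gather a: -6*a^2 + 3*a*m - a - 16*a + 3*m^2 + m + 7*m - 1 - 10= -6*a^2 + a*(3*m - 17) + 3*m^2 + 8*m - 11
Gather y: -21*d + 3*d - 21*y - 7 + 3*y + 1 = -18*d - 18*y - 6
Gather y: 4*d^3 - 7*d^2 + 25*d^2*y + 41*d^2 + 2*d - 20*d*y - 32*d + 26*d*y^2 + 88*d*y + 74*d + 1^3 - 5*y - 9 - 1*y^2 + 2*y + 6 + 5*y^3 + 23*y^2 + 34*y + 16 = 4*d^3 + 34*d^2 + 44*d + 5*y^3 + y^2*(26*d + 22) + y*(25*d^2 + 68*d + 31) + 14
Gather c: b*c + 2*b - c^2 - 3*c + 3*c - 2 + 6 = b*c + 2*b - c^2 + 4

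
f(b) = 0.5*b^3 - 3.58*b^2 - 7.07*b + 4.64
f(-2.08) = -0.64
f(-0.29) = 6.38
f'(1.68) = -14.87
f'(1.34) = -13.97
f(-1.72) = 3.67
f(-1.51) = 5.43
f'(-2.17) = 15.53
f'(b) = 1.5*b^2 - 7.16*b - 7.07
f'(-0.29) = -4.87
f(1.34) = -10.06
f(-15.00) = -2382.31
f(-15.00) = -2382.31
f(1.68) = -14.97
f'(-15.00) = 437.83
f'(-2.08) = 14.31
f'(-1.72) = 9.68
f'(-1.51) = 7.16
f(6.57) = -54.54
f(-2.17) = -1.99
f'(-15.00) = 437.83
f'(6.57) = 10.64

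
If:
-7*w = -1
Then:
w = 1/7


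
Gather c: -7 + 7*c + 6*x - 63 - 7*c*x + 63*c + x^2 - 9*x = c*(70 - 7*x) + x^2 - 3*x - 70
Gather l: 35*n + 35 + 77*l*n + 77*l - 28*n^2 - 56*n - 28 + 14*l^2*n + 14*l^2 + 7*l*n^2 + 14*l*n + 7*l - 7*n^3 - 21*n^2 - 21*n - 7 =l^2*(14*n + 14) + l*(7*n^2 + 91*n + 84) - 7*n^3 - 49*n^2 - 42*n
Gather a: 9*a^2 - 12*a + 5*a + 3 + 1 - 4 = 9*a^2 - 7*a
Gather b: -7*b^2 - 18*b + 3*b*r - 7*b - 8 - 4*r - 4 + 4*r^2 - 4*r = -7*b^2 + b*(3*r - 25) + 4*r^2 - 8*r - 12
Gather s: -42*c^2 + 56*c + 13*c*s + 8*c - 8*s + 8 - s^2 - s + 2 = -42*c^2 + 64*c - s^2 + s*(13*c - 9) + 10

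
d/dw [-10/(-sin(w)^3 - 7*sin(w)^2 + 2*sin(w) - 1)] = 10*(-3*sin(w)^2 - 14*sin(w) + 2)*cos(w)/(sin(w)^3 + 7*sin(w)^2 - 2*sin(w) + 1)^2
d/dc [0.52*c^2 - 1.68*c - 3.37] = 1.04*c - 1.68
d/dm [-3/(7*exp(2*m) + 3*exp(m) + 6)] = (42*exp(m) + 9)*exp(m)/(7*exp(2*m) + 3*exp(m) + 6)^2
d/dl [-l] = -1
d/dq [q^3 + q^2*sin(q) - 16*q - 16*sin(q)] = q^2*cos(q) + 3*q^2 + 2*q*sin(q) - 16*cos(q) - 16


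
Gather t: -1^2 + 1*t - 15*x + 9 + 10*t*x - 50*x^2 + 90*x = t*(10*x + 1) - 50*x^2 + 75*x + 8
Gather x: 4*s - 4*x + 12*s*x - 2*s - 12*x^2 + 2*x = 2*s - 12*x^2 + x*(12*s - 2)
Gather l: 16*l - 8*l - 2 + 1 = 8*l - 1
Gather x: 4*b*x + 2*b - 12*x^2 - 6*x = 2*b - 12*x^2 + x*(4*b - 6)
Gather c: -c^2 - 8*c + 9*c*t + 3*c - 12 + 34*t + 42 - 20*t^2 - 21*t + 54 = -c^2 + c*(9*t - 5) - 20*t^2 + 13*t + 84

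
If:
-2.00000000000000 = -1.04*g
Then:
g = 1.92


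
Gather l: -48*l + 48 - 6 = 42 - 48*l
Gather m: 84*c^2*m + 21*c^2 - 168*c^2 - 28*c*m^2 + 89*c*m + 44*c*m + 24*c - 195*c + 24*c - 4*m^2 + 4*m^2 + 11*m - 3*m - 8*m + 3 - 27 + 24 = -147*c^2 - 28*c*m^2 - 147*c + m*(84*c^2 + 133*c)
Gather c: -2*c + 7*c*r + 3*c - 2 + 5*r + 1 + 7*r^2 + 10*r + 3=c*(7*r + 1) + 7*r^2 + 15*r + 2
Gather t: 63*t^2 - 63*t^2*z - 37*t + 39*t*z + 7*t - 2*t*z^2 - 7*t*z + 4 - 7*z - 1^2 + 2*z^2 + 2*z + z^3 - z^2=t^2*(63 - 63*z) + t*(-2*z^2 + 32*z - 30) + z^3 + z^2 - 5*z + 3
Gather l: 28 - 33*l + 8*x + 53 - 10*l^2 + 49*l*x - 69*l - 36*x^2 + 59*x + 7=-10*l^2 + l*(49*x - 102) - 36*x^2 + 67*x + 88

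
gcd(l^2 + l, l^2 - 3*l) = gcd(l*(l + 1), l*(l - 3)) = l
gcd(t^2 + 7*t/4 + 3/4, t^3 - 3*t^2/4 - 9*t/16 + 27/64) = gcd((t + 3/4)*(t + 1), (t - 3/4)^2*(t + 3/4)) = t + 3/4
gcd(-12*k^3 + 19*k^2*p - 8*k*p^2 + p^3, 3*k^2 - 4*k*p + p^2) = 3*k^2 - 4*k*p + p^2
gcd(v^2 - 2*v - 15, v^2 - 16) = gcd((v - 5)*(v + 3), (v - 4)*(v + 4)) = 1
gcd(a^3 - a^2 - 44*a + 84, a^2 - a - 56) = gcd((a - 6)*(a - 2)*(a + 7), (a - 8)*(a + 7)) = a + 7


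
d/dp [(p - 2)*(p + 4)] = 2*p + 2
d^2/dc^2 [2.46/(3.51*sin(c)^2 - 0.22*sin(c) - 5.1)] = (121.229784*sin(c)^4 - 5.698836*sin(c)^3 - 5.57977200000002*sin(c)^2 + 8.637552*sin(c) - 88.311048)/(-3.51*sin(c)^2 + 0.22*sin(c) + 5.1)^3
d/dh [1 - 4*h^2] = -8*h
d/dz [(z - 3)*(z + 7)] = 2*z + 4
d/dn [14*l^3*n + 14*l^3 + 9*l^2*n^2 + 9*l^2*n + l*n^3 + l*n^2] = l*(14*l^2 + 18*l*n + 9*l + 3*n^2 + 2*n)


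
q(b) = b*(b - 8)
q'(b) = 2*b - 8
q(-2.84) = 30.79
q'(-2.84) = -13.68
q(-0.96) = 8.60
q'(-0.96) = -9.92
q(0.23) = -1.79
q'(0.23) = -7.54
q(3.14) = -15.26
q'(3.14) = -1.72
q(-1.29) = 11.98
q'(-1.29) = -10.58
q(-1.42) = 13.38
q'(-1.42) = -10.84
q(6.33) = -10.57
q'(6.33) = 4.66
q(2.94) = -14.88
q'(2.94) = -2.12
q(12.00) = 48.00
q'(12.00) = 16.00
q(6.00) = -12.00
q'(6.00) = 4.00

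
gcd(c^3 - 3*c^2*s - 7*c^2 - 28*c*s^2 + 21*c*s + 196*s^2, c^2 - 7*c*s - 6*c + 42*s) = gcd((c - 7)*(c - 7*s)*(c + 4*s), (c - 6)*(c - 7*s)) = -c + 7*s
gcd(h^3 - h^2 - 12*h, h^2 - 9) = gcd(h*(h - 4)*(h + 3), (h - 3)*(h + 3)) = h + 3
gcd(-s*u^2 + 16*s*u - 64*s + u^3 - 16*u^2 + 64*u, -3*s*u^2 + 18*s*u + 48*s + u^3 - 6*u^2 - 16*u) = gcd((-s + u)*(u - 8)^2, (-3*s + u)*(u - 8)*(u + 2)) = u - 8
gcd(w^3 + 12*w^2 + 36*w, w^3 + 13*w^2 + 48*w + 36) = w^2 + 12*w + 36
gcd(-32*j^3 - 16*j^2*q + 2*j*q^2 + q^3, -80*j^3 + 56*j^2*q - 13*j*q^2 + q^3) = -4*j + q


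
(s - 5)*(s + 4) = s^2 - s - 20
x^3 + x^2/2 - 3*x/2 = x*(x - 1)*(x + 3/2)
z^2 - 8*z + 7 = (z - 7)*(z - 1)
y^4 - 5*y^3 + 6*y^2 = y^2*(y - 3)*(y - 2)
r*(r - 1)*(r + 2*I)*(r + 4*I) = r^4 - r^3 + 6*I*r^3 - 8*r^2 - 6*I*r^2 + 8*r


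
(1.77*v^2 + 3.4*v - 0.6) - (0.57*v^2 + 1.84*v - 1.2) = 1.2*v^2 + 1.56*v + 0.6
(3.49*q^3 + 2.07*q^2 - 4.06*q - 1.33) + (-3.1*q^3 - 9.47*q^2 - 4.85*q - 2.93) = 0.39*q^3 - 7.4*q^2 - 8.91*q - 4.26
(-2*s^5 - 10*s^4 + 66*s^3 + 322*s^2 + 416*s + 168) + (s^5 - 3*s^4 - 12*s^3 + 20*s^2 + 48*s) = -s^5 - 13*s^4 + 54*s^3 + 342*s^2 + 464*s + 168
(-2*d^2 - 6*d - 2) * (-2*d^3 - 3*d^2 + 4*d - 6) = 4*d^5 + 18*d^4 + 14*d^3 - 6*d^2 + 28*d + 12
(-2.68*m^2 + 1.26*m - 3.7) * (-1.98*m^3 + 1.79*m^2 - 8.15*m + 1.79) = 5.3064*m^5 - 7.292*m^4 + 31.4234*m^3 - 21.6892*m^2 + 32.4104*m - 6.623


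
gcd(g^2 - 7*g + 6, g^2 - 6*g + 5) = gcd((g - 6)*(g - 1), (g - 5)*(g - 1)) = g - 1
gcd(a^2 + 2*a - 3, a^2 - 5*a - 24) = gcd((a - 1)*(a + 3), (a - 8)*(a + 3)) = a + 3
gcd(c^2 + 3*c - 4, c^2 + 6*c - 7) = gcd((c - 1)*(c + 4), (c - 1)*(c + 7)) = c - 1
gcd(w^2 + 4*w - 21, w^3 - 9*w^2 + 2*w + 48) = w - 3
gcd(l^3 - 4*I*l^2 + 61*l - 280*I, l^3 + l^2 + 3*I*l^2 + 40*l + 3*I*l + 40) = l^2 + 3*I*l + 40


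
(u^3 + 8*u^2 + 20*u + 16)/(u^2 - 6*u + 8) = (u^3 + 8*u^2 + 20*u + 16)/(u^2 - 6*u + 8)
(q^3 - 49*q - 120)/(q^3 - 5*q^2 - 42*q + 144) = (q^2 + 8*q + 15)/(q^2 + 3*q - 18)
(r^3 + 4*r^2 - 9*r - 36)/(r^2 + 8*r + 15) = (r^2 + r - 12)/(r + 5)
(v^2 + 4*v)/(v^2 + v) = (v + 4)/(v + 1)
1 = 1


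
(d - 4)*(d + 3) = d^2 - d - 12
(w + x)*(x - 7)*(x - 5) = w*x^2 - 12*w*x + 35*w + x^3 - 12*x^2 + 35*x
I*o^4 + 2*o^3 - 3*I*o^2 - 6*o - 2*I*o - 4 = (o - 2)*(o + 1)*(o - 2*I)*(I*o + I)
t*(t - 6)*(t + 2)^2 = t^4 - 2*t^3 - 20*t^2 - 24*t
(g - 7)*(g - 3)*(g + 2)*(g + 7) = g^4 - g^3 - 55*g^2 + 49*g + 294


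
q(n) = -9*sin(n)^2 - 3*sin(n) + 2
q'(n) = -18*sin(n)*cos(n) - 3*cos(n)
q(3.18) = 2.10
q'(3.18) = 2.31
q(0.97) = -6.60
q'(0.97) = -10.09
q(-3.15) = 1.97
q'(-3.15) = 3.15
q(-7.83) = -4.00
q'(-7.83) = 0.36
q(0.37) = -0.26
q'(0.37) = -8.87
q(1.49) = -9.93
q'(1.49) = -1.69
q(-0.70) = 0.20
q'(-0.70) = 6.57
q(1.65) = -9.93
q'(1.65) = 1.66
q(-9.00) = 1.71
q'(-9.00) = -4.03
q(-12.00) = -2.20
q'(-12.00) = -10.68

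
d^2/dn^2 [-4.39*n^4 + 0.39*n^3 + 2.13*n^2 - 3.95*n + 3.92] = -52.68*n^2 + 2.34*n + 4.26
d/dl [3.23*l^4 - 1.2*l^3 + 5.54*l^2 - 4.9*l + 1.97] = 12.92*l^3 - 3.6*l^2 + 11.08*l - 4.9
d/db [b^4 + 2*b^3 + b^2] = 2*b*(2*b^2 + 3*b + 1)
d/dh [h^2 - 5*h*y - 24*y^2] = 2*h - 5*y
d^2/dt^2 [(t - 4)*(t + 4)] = 2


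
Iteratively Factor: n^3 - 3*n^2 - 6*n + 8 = (n - 1)*(n^2 - 2*n - 8) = (n - 1)*(n + 2)*(n - 4)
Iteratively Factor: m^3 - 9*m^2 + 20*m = (m)*(m^2 - 9*m + 20) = m*(m - 4)*(m - 5)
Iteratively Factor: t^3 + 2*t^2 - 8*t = (t - 2)*(t^2 + 4*t) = t*(t - 2)*(t + 4)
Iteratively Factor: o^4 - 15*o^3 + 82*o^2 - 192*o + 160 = (o - 2)*(o^3 - 13*o^2 + 56*o - 80) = (o - 4)*(o - 2)*(o^2 - 9*o + 20) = (o - 5)*(o - 4)*(o - 2)*(o - 4)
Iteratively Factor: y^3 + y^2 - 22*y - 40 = (y - 5)*(y^2 + 6*y + 8) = (y - 5)*(y + 2)*(y + 4)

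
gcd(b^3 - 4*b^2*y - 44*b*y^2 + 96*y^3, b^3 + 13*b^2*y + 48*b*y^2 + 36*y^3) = b + 6*y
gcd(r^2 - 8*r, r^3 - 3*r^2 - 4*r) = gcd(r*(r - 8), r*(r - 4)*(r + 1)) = r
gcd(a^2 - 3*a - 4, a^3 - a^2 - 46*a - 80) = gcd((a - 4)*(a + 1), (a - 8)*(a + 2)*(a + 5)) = 1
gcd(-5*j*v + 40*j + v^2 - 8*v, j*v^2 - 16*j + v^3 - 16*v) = 1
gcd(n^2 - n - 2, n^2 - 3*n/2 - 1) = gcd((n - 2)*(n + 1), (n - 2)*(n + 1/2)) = n - 2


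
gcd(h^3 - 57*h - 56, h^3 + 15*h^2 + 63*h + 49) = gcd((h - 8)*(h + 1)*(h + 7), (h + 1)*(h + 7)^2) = h^2 + 8*h + 7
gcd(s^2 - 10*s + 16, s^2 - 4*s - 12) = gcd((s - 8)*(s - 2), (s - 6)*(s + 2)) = 1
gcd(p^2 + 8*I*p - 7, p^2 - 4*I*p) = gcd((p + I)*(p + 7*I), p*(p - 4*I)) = 1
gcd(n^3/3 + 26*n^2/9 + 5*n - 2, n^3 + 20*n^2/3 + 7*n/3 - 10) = n + 6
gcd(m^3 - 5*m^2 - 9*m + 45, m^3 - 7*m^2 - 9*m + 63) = m^2 - 9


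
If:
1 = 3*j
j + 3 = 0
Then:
No Solution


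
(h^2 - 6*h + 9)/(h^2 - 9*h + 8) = (h^2 - 6*h + 9)/(h^2 - 9*h + 8)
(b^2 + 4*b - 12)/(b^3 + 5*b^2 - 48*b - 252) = (b - 2)/(b^2 - b - 42)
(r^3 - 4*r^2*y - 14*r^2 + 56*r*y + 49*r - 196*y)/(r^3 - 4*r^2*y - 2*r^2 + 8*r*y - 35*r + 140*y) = (r - 7)/(r + 5)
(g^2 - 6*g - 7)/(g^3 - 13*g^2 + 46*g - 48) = (g^2 - 6*g - 7)/(g^3 - 13*g^2 + 46*g - 48)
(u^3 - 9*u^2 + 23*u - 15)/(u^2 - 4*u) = (u^3 - 9*u^2 + 23*u - 15)/(u*(u - 4))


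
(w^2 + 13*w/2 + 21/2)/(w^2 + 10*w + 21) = (w + 7/2)/(w + 7)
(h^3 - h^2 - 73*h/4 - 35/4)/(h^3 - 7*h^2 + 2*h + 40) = (h^2 + 4*h + 7/4)/(h^2 - 2*h - 8)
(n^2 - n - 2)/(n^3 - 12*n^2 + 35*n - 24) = (n^2 - n - 2)/(n^3 - 12*n^2 + 35*n - 24)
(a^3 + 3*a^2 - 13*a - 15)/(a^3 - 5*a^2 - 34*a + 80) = (a^2 - 2*a - 3)/(a^2 - 10*a + 16)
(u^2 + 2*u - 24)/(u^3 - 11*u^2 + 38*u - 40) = (u + 6)/(u^2 - 7*u + 10)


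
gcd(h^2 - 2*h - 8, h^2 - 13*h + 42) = 1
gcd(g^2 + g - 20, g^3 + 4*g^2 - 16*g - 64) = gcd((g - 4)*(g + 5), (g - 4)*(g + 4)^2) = g - 4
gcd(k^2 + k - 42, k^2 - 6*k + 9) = 1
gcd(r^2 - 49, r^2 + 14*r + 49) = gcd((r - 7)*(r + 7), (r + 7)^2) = r + 7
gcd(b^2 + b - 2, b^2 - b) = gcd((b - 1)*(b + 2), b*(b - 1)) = b - 1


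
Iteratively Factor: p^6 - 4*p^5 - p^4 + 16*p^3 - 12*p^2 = (p)*(p^5 - 4*p^4 - p^3 + 16*p^2 - 12*p) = p*(p + 2)*(p^4 - 6*p^3 + 11*p^2 - 6*p) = p*(p - 3)*(p + 2)*(p^3 - 3*p^2 + 2*p) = p^2*(p - 3)*(p + 2)*(p^2 - 3*p + 2) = p^2*(p - 3)*(p - 1)*(p + 2)*(p - 2)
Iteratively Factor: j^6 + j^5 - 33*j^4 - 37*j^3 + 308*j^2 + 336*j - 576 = (j + 4)*(j^5 - 3*j^4 - 21*j^3 + 47*j^2 + 120*j - 144) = (j + 3)*(j + 4)*(j^4 - 6*j^3 - 3*j^2 + 56*j - 48) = (j - 4)*(j + 3)*(j + 4)*(j^3 - 2*j^2 - 11*j + 12) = (j - 4)^2*(j + 3)*(j + 4)*(j^2 + 2*j - 3) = (j - 4)^2*(j + 3)^2*(j + 4)*(j - 1)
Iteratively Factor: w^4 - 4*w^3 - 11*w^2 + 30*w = (w + 3)*(w^3 - 7*w^2 + 10*w) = (w - 2)*(w + 3)*(w^2 - 5*w) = w*(w - 2)*(w + 3)*(w - 5)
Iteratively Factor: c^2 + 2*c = (c)*(c + 2)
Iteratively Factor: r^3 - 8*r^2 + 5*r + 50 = (r + 2)*(r^2 - 10*r + 25) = (r - 5)*(r + 2)*(r - 5)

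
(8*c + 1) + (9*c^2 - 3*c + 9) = 9*c^2 + 5*c + 10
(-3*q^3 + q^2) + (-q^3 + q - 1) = -4*q^3 + q^2 + q - 1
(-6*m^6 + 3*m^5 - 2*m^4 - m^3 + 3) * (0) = 0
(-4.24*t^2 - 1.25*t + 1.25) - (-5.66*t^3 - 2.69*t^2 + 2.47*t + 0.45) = 5.66*t^3 - 1.55*t^2 - 3.72*t + 0.8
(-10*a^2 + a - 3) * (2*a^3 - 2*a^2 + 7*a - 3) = -20*a^5 + 22*a^4 - 78*a^3 + 43*a^2 - 24*a + 9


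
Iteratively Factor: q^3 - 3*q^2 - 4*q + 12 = (q + 2)*(q^2 - 5*q + 6) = (q - 2)*(q + 2)*(q - 3)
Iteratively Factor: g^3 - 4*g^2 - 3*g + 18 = (g + 2)*(g^2 - 6*g + 9) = (g - 3)*(g + 2)*(g - 3)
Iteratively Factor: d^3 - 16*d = (d + 4)*(d^2 - 4*d) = d*(d + 4)*(d - 4)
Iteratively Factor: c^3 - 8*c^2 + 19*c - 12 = (c - 1)*(c^2 - 7*c + 12) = (c - 3)*(c - 1)*(c - 4)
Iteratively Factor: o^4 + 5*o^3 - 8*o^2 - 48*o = (o + 4)*(o^3 + o^2 - 12*o) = o*(o + 4)*(o^2 + o - 12) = o*(o - 3)*(o + 4)*(o + 4)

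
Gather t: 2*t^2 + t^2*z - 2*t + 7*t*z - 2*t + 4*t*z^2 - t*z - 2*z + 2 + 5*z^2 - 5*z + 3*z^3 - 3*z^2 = t^2*(z + 2) + t*(4*z^2 + 6*z - 4) + 3*z^3 + 2*z^2 - 7*z + 2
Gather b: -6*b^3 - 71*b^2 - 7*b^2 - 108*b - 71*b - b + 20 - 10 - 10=-6*b^3 - 78*b^2 - 180*b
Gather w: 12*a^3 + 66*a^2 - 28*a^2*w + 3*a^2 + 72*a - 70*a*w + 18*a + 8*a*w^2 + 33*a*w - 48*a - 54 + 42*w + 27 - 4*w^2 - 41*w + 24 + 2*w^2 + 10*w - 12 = 12*a^3 + 69*a^2 + 42*a + w^2*(8*a - 2) + w*(-28*a^2 - 37*a + 11) - 15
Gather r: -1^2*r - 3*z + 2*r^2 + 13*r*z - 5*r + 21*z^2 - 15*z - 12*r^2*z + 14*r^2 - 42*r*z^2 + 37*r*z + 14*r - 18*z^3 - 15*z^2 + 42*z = r^2*(16 - 12*z) + r*(-42*z^2 + 50*z + 8) - 18*z^3 + 6*z^2 + 24*z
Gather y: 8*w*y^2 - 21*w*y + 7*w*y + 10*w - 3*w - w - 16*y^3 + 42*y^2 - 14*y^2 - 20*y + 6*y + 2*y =6*w - 16*y^3 + y^2*(8*w + 28) + y*(-14*w - 12)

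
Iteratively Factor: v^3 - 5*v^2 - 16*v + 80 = (v - 5)*(v^2 - 16) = (v - 5)*(v + 4)*(v - 4)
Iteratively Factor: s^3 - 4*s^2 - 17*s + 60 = (s + 4)*(s^2 - 8*s + 15) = (s - 5)*(s + 4)*(s - 3)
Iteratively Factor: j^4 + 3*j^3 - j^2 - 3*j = (j + 1)*(j^3 + 2*j^2 - 3*j) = (j + 1)*(j + 3)*(j^2 - j) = j*(j + 1)*(j + 3)*(j - 1)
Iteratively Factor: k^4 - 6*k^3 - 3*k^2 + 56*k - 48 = (k - 4)*(k^3 - 2*k^2 - 11*k + 12) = (k - 4)*(k + 3)*(k^2 - 5*k + 4) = (k - 4)*(k - 1)*(k + 3)*(k - 4)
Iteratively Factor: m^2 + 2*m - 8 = (m - 2)*(m + 4)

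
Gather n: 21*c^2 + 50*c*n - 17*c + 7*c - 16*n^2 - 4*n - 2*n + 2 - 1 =21*c^2 - 10*c - 16*n^2 + n*(50*c - 6) + 1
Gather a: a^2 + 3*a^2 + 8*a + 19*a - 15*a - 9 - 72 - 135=4*a^2 + 12*a - 216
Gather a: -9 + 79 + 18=88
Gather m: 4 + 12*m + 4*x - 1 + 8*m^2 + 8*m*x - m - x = 8*m^2 + m*(8*x + 11) + 3*x + 3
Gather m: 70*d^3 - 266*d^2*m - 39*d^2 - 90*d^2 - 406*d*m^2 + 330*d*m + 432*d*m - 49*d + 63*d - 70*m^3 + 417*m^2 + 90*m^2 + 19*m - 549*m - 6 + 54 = 70*d^3 - 129*d^2 + 14*d - 70*m^3 + m^2*(507 - 406*d) + m*(-266*d^2 + 762*d - 530) + 48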